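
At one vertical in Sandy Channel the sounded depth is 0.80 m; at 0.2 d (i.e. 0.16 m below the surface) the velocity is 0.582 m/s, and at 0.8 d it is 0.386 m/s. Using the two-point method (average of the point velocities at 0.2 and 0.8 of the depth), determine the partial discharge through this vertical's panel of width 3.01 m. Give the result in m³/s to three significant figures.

1.17 m³/s

v̄ = (0.582 + 0.386) / 2 = 0.4840 m/s
q = v̄ × d × w = 0.4840 × 0.80 × 3.01 = 1.165 m³/s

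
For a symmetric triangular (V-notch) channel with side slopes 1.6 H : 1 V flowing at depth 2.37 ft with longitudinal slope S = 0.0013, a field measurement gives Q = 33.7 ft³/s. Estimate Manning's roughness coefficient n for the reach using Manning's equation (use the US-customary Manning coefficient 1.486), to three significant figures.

A = z·y² = 1.6×2.37² = 8.987 ft²
P = 2y√(1+z²) = 2×2.37×√(1+1.6²) = 8.943 ft
R = A/P = 8.987/8.943 = 1.005 ft
n = (1.486/Q)·A·R^(2/3)·S^(1/2) = (1.486/33.7) × 8.987 × 1.003 × 0.03606 = 0.01433

0.0143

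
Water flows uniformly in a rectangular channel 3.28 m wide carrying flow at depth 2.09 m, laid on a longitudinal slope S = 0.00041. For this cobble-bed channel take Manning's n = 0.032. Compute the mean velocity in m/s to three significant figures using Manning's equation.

0.598 m/s

A = b·y = 3.28 × 2.09 = 6.855 m²
P = b + 2y = 3.28 + 2×2.09 = 7.460 m
R = A/P = 6.855/7.460 = 0.9189 m
Q = (1/n)·A·R^(2/3)·S^(1/2) = (1/0.032) × 6.855 × 0.9189^(2/3) × 0.00041^(1/2) = 4.100 m³/s
V = Q/A = 4.100/6.855 = 0.5981 m/s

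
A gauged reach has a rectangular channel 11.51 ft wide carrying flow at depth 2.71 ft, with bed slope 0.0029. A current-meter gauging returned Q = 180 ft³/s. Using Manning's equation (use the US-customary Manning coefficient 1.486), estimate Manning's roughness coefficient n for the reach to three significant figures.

0.0208

A = b·y = 11.51 × 2.71 = 31.19 ft²
P = b + 2y = 11.51 + 2×2.71 = 16.93 ft
R = A/P = 31.19/16.93 = 1.842 ft
n = (1.486/Q)·A·R^(2/3)·S^(1/2) = (1.486/180) × 31.19 × 1.503 × 0.05385 = 0.02084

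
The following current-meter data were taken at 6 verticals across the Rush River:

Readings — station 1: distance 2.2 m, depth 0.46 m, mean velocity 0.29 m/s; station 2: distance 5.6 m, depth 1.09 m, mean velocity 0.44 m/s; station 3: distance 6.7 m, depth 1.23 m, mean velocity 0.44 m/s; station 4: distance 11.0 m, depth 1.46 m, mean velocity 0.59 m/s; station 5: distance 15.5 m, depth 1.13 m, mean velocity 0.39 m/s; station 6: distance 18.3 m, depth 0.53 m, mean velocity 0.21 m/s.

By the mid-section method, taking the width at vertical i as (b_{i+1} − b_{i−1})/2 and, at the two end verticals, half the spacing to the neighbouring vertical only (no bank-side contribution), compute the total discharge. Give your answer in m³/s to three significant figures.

8.32 m³/s

w_1 = (5.6 − 2.2)/2 = 1.7 m; q_1 = 0.29 × 0.46 × 1.7 = 0.2268 m³/s
w_2 = (6.7 − 2.2)/2 = 2.25 m; q_2 = 0.44 × 1.09 × 2.25 = 1.079 m³/s
w_3 = (11.0 − 5.6)/2 = 2.7 m; q_3 = 0.44 × 1.23 × 2.7 = 1.461 m³/s
w_4 = (15.5 − 6.7)/2 = 4.4 m; q_4 = 0.59 × 1.46 × 4.4 = 3.790 m³/s
w_5 = (18.3 − 11.0)/2 = 3.65 m; q_5 = 0.39 × 1.13 × 3.65 = 1.609 m³/s
w_6 = (18.3 − 15.5)/2 = 1.4 m; q_6 = 0.21 × 0.53 × 1.4 = 0.1558 m³/s
Q = Σ qᵢ = 8.322 m³/s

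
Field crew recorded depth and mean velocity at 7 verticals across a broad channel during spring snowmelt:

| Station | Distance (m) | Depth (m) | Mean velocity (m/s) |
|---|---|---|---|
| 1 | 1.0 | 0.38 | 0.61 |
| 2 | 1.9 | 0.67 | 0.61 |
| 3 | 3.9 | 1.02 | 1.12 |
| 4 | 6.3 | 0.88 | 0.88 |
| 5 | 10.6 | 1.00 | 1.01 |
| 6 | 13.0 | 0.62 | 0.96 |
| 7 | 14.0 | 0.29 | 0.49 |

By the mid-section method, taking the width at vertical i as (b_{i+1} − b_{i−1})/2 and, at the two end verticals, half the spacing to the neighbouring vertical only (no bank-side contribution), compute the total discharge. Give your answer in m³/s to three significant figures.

w_1 = (1.9 − 1.0)/2 = 0.45 m; q_1 = 0.61 × 0.38 × 0.45 = 0.1043 m³/s
w_2 = (3.9 − 1.0)/2 = 1.45 m; q_2 = 0.61 × 0.67 × 1.45 = 0.5926 m³/s
w_3 = (6.3 − 1.9)/2 = 2.2 m; q_3 = 1.12 × 1.02 × 2.2 = 2.513 m³/s
w_4 = (10.6 − 3.9)/2 = 3.35 m; q_4 = 0.88 × 0.88 × 3.35 = 2.594 m³/s
w_5 = (13.0 − 6.3)/2 = 3.35 m; q_5 = 1.01 × 1.00 × 3.35 = 3.384 m³/s
w_6 = (14.0 − 10.6)/2 = 1.7 m; q_6 = 0.96 × 0.62 × 1.7 = 1.012 m³/s
w_7 = (14.0 − 13.0)/2 = 0.5 m; q_7 = 0.49 × 0.29 × 0.5 = 0.07105 m³/s
Q = Σ qᵢ = 10.27 m³/s

10.3 m³/s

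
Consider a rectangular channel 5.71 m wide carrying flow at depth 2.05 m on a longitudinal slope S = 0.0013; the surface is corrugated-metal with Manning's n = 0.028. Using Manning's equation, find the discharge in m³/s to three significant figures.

17.0 m³/s

A = b·y = 5.71 × 2.05 = 11.71 m²
P = b + 2y = 5.71 + 2×2.05 = 9.810 m
R = A/P = 11.71/9.810 = 1.193 m
Q = (1/n)·A·R^(2/3)·S^(1/2) = (1/0.028) × 11.71 × 1.193^(2/3) × 0.0013^(1/2) = 16.96 m³/s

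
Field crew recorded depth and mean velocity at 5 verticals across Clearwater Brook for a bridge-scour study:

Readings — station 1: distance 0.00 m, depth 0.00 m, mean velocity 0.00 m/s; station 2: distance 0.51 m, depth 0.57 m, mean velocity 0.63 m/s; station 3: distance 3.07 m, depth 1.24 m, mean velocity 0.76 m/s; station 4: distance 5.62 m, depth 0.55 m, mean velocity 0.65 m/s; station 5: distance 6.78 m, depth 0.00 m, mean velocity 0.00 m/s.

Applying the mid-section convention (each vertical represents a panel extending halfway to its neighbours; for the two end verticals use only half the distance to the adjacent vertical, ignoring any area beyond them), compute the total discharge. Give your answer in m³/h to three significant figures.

w_2 = (3.07 − 0.00)/2 = 1.535 m; q_2 = 0.63 × 0.57 × 1.535 = 0.5512 m³/s
w_3 = (5.62 − 0.51)/2 = 2.555 m; q_3 = 0.76 × 1.24 × 2.555 = 2.408 m³/s
w_4 = (6.78 − 3.07)/2 = 1.855 m; q_4 = 0.65 × 0.55 × 1.855 = 0.6632 m³/s
Stations 1, 5 contribute zero (depth or velocity is 0).
Q = Σ qᵢ = 3.622 m³/s
= 3.622 × 3600 = 13040 m³/h

13000 m³/h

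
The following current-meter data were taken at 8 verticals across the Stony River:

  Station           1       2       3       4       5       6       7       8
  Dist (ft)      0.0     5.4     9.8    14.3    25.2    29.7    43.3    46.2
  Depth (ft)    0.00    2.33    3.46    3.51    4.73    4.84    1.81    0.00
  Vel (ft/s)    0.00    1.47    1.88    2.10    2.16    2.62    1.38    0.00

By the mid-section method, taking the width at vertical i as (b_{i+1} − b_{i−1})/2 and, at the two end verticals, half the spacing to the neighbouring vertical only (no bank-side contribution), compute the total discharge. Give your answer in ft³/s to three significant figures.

317 ft³/s

w_2 = (9.8 − 0.0)/2 = 4.9 ft; q_2 = 1.47 × 2.33 × 4.9 = 16.78 ft³/s
w_3 = (14.3 − 5.4)/2 = 4.45 ft; q_3 = 1.88 × 3.46 × 4.45 = 28.95 ft³/s
w_4 = (25.2 − 9.8)/2 = 7.7 ft; q_4 = 2.10 × 3.51 × 7.7 = 56.76 ft³/s
w_5 = (29.7 − 14.3)/2 = 7.7 ft; q_5 = 2.16 × 4.73 × 7.7 = 78.67 ft³/s
w_6 = (43.3 − 25.2)/2 = 9.05 ft; q_6 = 2.62 × 4.84 × 9.05 = 114.8 ft³/s
w_7 = (46.2 − 29.7)/2 = 8.25 ft; q_7 = 1.38 × 1.81 × 8.25 = 20.61 ft³/s
Stations 1, 8 contribute zero (depth or velocity is 0).
Q = Σ qᵢ = 316.5 ft³/s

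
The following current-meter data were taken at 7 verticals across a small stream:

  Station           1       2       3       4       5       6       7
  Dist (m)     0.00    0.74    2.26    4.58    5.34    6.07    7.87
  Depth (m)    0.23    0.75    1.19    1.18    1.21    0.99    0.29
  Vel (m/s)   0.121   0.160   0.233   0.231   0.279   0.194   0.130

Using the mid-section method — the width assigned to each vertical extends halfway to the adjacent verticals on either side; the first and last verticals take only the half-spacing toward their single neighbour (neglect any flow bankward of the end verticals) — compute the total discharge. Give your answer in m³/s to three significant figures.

1.63 m³/s

w_1 = (0.74 − 0.00)/2 = 0.37 m; q_1 = 0.121 × 0.23 × 0.37 = 0.01030 m³/s
w_2 = (2.26 − 0.00)/2 = 1.13 m; q_2 = 0.160 × 0.75 × 1.13 = 0.1356 m³/s
w_3 = (4.58 − 0.74)/2 = 1.92 m; q_3 = 0.233 × 1.19 × 1.92 = 0.5324 m³/s
w_4 = (5.34 − 2.26)/2 = 1.54 m; q_4 = 0.231 × 1.18 × 1.54 = 0.4198 m³/s
w_5 = (6.07 − 4.58)/2 = 0.745 m; q_5 = 0.279 × 1.21 × 0.745 = 0.2515 m³/s
w_6 = (7.87 − 5.34)/2 = 1.265 m; q_6 = 0.194 × 0.99 × 1.265 = 0.2430 m³/s
w_7 = (7.87 − 6.07)/2 = 0.9 m; q_7 = 0.130 × 0.29 × 0.9 = 0.03393 m³/s
Q = Σ qᵢ = 1.626 m³/s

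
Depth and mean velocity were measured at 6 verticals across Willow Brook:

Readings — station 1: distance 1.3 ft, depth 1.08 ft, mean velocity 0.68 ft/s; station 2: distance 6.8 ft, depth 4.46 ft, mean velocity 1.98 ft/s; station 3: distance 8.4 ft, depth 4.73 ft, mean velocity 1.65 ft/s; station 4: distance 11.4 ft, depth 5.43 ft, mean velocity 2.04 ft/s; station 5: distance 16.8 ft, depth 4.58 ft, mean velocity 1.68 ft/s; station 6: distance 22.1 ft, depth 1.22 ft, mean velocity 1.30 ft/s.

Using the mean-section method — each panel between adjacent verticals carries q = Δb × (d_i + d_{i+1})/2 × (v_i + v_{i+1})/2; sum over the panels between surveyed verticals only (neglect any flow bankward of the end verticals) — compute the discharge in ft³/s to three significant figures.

135 ft³/s

Panel 1-2: Δb = 5.5 ft, d̄ = (1.08+4.46)/2 = 2.77, v̄ = (0.68+1.98)/2 = 1.33 → q = 5.5×2.77×1.33 = 20.26 ft³/s
Panel 2-3: Δb = 1.6 ft, d̄ = (4.46+4.73)/2 = 4.595, v̄ = (1.98+1.65)/2 = 1.815 → q = 1.6×4.595×1.815 = 13.34 ft³/s
Panel 3-4: Δb = 3 ft, d̄ = (4.73+5.43)/2 = 5.08, v̄ = (1.65+2.04)/2 = 1.845 → q = 3×5.08×1.845 = 28.12 ft³/s
Panel 4-5: Δb = 5.4 ft, d̄ = (5.43+4.58)/2 = 5.005, v̄ = (2.04+1.68)/2 = 1.86 → q = 5.4×5.005×1.86 = 50.27 ft³/s
Panel 5-6: Δb = 5.3 ft, d̄ = (4.58+1.22)/2 = 2.9, v̄ = (1.68+1.30)/2 = 1.49 → q = 5.3×2.9×1.49 = 22.90 ft³/s
Q = Σ q = 134.9 ft³/s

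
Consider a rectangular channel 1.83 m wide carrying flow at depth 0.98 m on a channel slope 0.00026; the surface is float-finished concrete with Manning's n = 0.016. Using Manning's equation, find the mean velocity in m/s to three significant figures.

0.612 m/s

A = b·y = 1.83 × 0.98 = 1.793 m²
P = b + 2y = 1.83 + 2×0.98 = 3.790 m
R = A/P = 1.793/3.790 = 0.4732 m
Q = (1/n)·A·R^(2/3)·S^(1/2) = (1/0.016) × 1.793 × 0.4732^(2/3) × 0.00026^(1/2) = 1.097 m³/s
V = Q/A = 1.097/1.793 = 0.6120 m/s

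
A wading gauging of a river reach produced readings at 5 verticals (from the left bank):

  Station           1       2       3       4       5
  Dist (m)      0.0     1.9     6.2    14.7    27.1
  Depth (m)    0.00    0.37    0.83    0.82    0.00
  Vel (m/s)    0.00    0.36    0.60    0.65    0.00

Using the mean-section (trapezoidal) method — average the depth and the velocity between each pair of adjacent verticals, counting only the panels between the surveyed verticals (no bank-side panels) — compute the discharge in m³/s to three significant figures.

7.34 m³/s

Panel 1-2: Δb = 1.9 m, d̄ = (0.00+0.37)/2 = 0.185, v̄ = (0.00+0.36)/2 = 0.18 → q = 1.9×0.185×0.18 = 0.06327 m³/s
Panel 2-3: Δb = 4.3 m, d̄ = (0.37+0.83)/2 = 0.6, v̄ = (0.36+0.60)/2 = 0.48 → q = 4.3×0.6×0.48 = 1.238 m³/s
Panel 3-4: Δb = 8.5 m, d̄ = (0.83+0.82)/2 = 0.825, v̄ = (0.60+0.65)/2 = 0.625 → q = 8.5×0.825×0.625 = 4.383 m³/s
Panel 4-5: Δb = 12.4 m, d̄ = (0.82+0.00)/2 = 0.41, v̄ = (0.65+0.00)/2 = 0.325 → q = 12.4×0.41×0.325 = 1.652 m³/s
Q = Σ q = 7.337 m³/s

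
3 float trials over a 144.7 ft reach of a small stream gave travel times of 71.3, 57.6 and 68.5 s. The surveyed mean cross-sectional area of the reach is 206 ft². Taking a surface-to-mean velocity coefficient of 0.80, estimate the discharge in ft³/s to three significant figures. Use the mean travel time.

362 ft³/s

t̄ = (71.3 + 57.6 + 68.5) / 3 = 65.8 s
v_surface = L / t̄ = 144.7 / 65.8 = 2.199 ft/s
v_mean = 0.80 × 2.199 = 1.759 ft/s
Q = A × v_mean = 206 × 1.759 = 362.4 ft³/s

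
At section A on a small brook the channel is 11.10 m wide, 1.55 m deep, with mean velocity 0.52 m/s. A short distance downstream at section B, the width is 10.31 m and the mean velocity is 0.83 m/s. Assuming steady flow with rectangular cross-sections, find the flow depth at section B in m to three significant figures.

Q = A₁V₁ = (11.10×1.55) × 0.52 = 8.947 m³/s
d₂ = Q/(b₂ V₂) = 8.947/(10.31×0.83) = 1.045 m

1.05 m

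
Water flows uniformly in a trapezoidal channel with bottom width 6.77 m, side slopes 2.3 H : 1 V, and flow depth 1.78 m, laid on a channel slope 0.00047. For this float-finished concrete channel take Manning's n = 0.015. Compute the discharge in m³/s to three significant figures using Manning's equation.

32.1 m³/s

A = (b + z·y)·y = (6.77 + 2.3×1.78)×1.78 = 19.34 m²
P = b + 2y√(1+z²) = 6.77 + 2×1.78×√(1+2.3²) = 15.70 m
R = A/P = 19.34/15.70 = 1.232 m
Q = (1/n)·A·R^(2/3)·S^(1/2) = (1/0.015) × 19.34 × 1.232^(2/3) × 0.00047^(1/2) = 32.12 m³/s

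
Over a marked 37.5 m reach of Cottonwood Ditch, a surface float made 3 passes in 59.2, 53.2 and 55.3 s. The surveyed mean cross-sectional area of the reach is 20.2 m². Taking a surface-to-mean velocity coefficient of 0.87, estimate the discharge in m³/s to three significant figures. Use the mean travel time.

11.8 m³/s

t̄ = (59.2 + 53.2 + 55.3) / 3 = 55.9 s
v_surface = L / t̄ = 37.5 / 55.9 = 0.6708 m/s
v_mean = 0.87 × 0.6708 = 0.5836 m/s
Q = A × v_mean = 20.2 × 0.5836 = 11.79 m³/s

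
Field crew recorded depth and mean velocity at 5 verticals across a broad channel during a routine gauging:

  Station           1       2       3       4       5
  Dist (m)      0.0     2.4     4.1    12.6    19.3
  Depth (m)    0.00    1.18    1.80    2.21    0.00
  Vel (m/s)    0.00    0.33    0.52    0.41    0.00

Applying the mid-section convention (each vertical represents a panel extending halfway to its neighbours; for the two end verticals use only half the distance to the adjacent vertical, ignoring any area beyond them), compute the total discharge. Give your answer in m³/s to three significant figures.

12.5 m³/s

w_2 = (4.1 − 0.0)/2 = 2.05 m; q_2 = 0.33 × 1.18 × 2.05 = 0.7983 m³/s
w_3 = (12.6 − 2.4)/2 = 5.1 m; q_3 = 0.52 × 1.80 × 5.1 = 4.774 m³/s
w_4 = (19.3 − 4.1)/2 = 7.6 m; q_4 = 0.41 × 2.21 × 7.6 = 6.886 m³/s
Stations 1, 5 contribute zero (depth or velocity is 0).
Q = Σ qᵢ = 12.46 m³/s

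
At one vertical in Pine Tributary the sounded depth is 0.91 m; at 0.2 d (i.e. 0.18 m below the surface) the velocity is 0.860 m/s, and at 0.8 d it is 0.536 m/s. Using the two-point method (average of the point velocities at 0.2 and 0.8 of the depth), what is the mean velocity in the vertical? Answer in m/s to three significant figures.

0.698 m/s

v̄ = (0.860 + 0.536) / 2 = 0.6980 m/s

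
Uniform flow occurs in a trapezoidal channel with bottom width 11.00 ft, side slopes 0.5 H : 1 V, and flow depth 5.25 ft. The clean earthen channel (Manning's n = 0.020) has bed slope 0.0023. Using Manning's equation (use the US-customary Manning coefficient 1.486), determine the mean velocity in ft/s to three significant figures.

7.65 ft/s

A = (b + z·y)·y = (11.00 + 0.5×5.25)×5.25 = 71.53 ft²
P = b + 2y√(1+z²) = 11.00 + 2×5.25×√(1+0.5²) = 22.74 ft
R = A/P = 71.53/22.74 = 3.146 ft
Q = (1.486/n)·A·R^(2/3)·S^(1/2) = (1.486/0.020) × 71.53 × 3.146^(2/3) × 0.0023^(1/2) = 547.2 ft³/s
V = Q/A = 547.2/71.53 = 7.650 ft/s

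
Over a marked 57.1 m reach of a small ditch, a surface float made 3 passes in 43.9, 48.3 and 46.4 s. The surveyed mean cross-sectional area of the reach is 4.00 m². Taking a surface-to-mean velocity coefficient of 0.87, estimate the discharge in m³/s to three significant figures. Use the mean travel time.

t̄ = (43.9 + 48.3 + 46.4) / 3 = 46.2 s
v_surface = L / t̄ = 57.1 / 46.2 = 1.236 m/s
v_mean = 0.87 × 1.236 = 1.075 m/s
Q = A × v_mean = 4.00 × 1.075 = 4.301 m³/s

4.30 m³/s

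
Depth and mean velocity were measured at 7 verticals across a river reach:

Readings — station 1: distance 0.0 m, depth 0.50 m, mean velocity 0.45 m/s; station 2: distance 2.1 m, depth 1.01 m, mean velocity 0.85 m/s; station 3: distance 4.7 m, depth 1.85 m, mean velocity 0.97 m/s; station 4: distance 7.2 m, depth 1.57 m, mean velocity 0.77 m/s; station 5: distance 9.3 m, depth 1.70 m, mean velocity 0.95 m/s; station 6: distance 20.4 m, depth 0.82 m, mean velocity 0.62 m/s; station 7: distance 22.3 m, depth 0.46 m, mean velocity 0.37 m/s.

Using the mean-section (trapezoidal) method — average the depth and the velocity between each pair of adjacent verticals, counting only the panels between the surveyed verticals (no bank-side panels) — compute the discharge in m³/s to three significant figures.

22.7 m³/s

Panel 1-2: Δb = 2.1 m, d̄ = (0.50+1.01)/2 = 0.755, v̄ = (0.45+0.85)/2 = 0.65 → q = 2.1×0.755×0.65 = 1.031 m³/s
Panel 2-3: Δb = 2.6 m, d̄ = (1.01+1.85)/2 = 1.43, v̄ = (0.85+0.97)/2 = 0.91 → q = 2.6×1.43×0.91 = 3.383 m³/s
Panel 3-4: Δb = 2.5 m, d̄ = (1.85+1.57)/2 = 1.71, v̄ = (0.97+0.77)/2 = 0.87 → q = 2.5×1.71×0.87 = 3.719 m³/s
Panel 4-5: Δb = 2.1 m, d̄ = (1.57+1.70)/2 = 1.635, v̄ = (0.77+0.95)/2 = 0.86 → q = 2.1×1.635×0.86 = 2.953 m³/s
Panel 5-6: Δb = 11.1 m, d̄ = (1.70+0.82)/2 = 1.26, v̄ = (0.95+0.62)/2 = 0.785 → q = 11.1×1.26×0.785 = 10.98 m³/s
Panel 6-7: Δb = 1.9 m, d̄ = (0.82+0.46)/2 = 0.64, v̄ = (0.62+0.37)/2 = 0.495 → q = 1.9×0.64×0.495 = 0.6019 m³/s
Q = Σ q = 22.67 m³/s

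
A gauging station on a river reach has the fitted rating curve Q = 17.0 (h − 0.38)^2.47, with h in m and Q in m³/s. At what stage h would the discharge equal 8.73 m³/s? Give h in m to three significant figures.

h − h₀ = (Q/C)^(1/b) = (8.73/17.0)^(1/2.47) = 0.7635 m
h = 0.38 + 0.7635 = 1.144 m

1.14 m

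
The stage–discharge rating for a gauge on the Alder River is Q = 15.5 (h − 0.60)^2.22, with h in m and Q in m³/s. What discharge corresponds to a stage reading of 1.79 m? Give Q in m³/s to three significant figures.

Q = 15.5 × (1.79 − 0.60)^2.22 = 15.5 × 1.19^2.22 = 22.81 m³/s

22.8 m³/s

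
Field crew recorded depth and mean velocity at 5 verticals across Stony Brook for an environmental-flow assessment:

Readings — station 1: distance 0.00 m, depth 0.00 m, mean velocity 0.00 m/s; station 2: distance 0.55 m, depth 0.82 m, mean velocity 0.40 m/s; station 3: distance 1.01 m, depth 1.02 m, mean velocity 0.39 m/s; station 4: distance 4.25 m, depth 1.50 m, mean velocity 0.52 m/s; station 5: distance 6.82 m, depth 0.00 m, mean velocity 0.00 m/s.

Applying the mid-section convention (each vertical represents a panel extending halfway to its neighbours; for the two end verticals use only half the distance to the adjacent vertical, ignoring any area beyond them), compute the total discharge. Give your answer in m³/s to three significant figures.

3.17 m³/s

w_2 = (1.01 − 0.00)/2 = 0.505 m; q_2 = 0.40 × 0.82 × 0.505 = 0.1656 m³/s
w_3 = (4.25 − 0.55)/2 = 1.85 m; q_3 = 0.39 × 1.02 × 1.85 = 0.7359 m³/s
w_4 = (6.82 − 1.01)/2 = 2.905 m; q_4 = 0.52 × 1.50 × 2.905 = 2.266 m³/s
Stations 1, 5 contribute zero (depth or velocity is 0).
Q = Σ qᵢ = 3.167 m³/s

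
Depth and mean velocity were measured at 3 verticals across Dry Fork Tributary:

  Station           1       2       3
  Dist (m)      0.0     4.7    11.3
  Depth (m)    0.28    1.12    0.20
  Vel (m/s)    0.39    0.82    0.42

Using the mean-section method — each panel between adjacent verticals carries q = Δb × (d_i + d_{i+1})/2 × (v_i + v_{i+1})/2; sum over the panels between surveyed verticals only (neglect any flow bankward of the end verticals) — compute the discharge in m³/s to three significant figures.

Panel 1-2: Δb = 4.7 m, d̄ = (0.28+1.12)/2 = 0.7, v̄ = (0.39+0.82)/2 = 0.605 → q = 4.7×0.7×0.605 = 1.990 m³/s
Panel 2-3: Δb = 6.6 m, d̄ = (1.12+0.20)/2 = 0.66, v̄ = (0.82+0.42)/2 = 0.62 → q = 6.6×0.66×0.62 = 2.701 m³/s
Q = Σ q = 4.691 m³/s

4.69 m³/s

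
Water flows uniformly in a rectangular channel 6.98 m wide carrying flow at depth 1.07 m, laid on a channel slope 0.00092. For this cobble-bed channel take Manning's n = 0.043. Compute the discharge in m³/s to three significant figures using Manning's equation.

A = b·y = 6.98 × 1.07 = 7.469 m²
P = b + 2y = 6.98 + 2×1.07 = 9.120 m
R = A/P = 7.469/9.120 = 0.8189 m
Q = (1/n)·A·R^(2/3)·S^(1/2) = (1/0.043) × 7.469 × 0.8189^(2/3) × 0.00092^(1/2) = 4.611 m³/s

4.61 m³/s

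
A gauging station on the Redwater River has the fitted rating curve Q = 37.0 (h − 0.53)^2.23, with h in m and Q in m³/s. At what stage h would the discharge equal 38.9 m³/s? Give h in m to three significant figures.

h − h₀ = (Q/C)^(1/b) = (38.9/37.0)^(1/2.23) = 1.023 m
h = 0.53 + 1.023 = 1.553 m

1.55 m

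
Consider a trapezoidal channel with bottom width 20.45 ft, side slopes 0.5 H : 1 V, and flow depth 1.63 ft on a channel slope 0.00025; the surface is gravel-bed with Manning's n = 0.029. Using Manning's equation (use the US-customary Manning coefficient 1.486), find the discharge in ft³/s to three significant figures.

35.8 ft³/s

A = (b + z·y)·y = (20.45 + 0.5×1.63)×1.63 = 34.66 ft²
P = b + 2y√(1+z²) = 20.45 + 2×1.63×√(1+0.5²) = 24.09 ft
R = A/P = 34.66/24.09 = 1.439 ft
Q = (1.486/n)·A·R^(2/3)·S^(1/2) = (1.486/0.029) × 34.66 × 1.439^(2/3) × 0.00025^(1/2) = 35.79 ft³/s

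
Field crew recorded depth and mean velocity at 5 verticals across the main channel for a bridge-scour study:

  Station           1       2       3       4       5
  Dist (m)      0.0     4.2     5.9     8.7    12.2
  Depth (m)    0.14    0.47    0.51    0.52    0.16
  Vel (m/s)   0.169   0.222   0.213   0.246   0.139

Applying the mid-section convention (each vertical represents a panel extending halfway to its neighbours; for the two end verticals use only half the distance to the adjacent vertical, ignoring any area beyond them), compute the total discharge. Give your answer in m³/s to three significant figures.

w_1 = (4.2 − 0.0)/2 = 2.1 m; q_1 = 0.169 × 0.14 × 2.1 = 0.04969 m³/s
w_2 = (5.9 − 0.0)/2 = 2.95 m; q_2 = 0.222 × 0.47 × 2.95 = 0.3078 m³/s
w_3 = (8.7 − 4.2)/2 = 2.25 m; q_3 = 0.213 × 0.51 × 2.25 = 0.2444 m³/s
w_4 = (12.2 − 5.9)/2 = 3.15 m; q_4 = 0.246 × 0.52 × 3.15 = 0.4029 m³/s
w_5 = (12.2 − 8.7)/2 = 1.75 m; q_5 = 0.139 × 0.16 × 1.75 = 0.03892 m³/s
Q = Σ qᵢ = 1.044 m³/s

1.04 m³/s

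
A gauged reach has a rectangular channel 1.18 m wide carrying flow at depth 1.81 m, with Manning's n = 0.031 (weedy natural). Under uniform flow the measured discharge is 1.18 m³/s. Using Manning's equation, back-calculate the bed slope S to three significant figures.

A = b·y = 1.18 × 1.81 = 2.136 m²
P = b + 2y = 1.18 + 2×1.81 = 4.800 m
R = A/P = 2.136/4.800 = 0.4450 m
S = (Q·n / (1·A·R^(2/3)))² = (1.18×0.031 / (1×2.136×0.5828))² = 0.0008635

0.000864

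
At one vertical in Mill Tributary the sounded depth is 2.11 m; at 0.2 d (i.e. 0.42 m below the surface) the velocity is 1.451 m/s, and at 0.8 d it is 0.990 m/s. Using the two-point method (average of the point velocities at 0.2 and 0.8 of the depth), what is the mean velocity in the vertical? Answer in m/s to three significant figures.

1.22 m/s

v̄ = (1.451 + 0.990) / 2 = 1.221 m/s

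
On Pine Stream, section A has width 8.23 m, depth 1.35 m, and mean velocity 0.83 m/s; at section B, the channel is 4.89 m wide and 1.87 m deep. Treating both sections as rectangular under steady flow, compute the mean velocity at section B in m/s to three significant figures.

Q = A₁V₁ = (8.23×1.35) × 0.83 = 9.222 m³/s
A₂ = 4.89 × 1.87 = 9.144 m²
V₂ = Q/A₂ = 9.222/9.144 = 1.008 m/s

1.01 m/s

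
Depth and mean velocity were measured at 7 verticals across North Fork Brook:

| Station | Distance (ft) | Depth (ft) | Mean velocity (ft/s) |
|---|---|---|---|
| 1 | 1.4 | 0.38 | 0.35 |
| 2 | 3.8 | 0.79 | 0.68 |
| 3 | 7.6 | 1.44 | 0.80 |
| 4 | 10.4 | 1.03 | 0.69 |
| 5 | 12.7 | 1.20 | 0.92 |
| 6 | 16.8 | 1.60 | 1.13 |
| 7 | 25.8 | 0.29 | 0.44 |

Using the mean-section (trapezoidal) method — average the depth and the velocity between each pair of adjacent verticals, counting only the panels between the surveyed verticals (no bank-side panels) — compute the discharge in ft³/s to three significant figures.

Panel 1-2: Δb = 2.4 ft, d̄ = (0.38+0.79)/2 = 0.585, v̄ = (0.35+0.68)/2 = 0.515 → q = 2.4×0.585×0.515 = 0.7231 ft³/s
Panel 2-3: Δb = 3.8 ft, d̄ = (0.79+1.44)/2 = 1.115, v̄ = (0.68+0.80)/2 = 0.74 → q = 3.8×1.115×0.74 = 3.135 ft³/s
Panel 3-4: Δb = 2.8 ft, d̄ = (1.44+1.03)/2 = 1.235, v̄ = (0.80+0.69)/2 = 0.745 → q = 2.8×1.235×0.745 = 2.576 ft³/s
Panel 4-5: Δb = 2.3 ft, d̄ = (1.03+1.20)/2 = 1.115, v̄ = (0.69+0.92)/2 = 0.805 → q = 2.3×1.115×0.805 = 2.064 ft³/s
Panel 5-6: Δb = 4.1 ft, d̄ = (1.20+1.60)/2 = 1.4, v̄ = (0.92+1.13)/2 = 1.025 → q = 4.1×1.4×1.025 = 5.884 ft³/s
Panel 6-7: Δb = 9 ft, d̄ = (1.60+0.29)/2 = 0.945, v̄ = (1.13+0.44)/2 = 0.785 → q = 9×0.945×0.785 = 6.676 ft³/s
Q = Σ q = 21.06 ft³/s

21.1 ft³/s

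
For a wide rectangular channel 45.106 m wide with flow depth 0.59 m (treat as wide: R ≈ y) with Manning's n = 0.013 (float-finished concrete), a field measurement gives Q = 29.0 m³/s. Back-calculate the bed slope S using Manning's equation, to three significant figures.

A = b·y = 45.106 × 0.59 = 26.61 m²
Wide channel: R ≈ y = 0.59 m
S = (Q·n / (1·A·R^(2/3)))² = (29.0×0.013 / (1×26.61×0.7035))² = 0.0004055

0.000406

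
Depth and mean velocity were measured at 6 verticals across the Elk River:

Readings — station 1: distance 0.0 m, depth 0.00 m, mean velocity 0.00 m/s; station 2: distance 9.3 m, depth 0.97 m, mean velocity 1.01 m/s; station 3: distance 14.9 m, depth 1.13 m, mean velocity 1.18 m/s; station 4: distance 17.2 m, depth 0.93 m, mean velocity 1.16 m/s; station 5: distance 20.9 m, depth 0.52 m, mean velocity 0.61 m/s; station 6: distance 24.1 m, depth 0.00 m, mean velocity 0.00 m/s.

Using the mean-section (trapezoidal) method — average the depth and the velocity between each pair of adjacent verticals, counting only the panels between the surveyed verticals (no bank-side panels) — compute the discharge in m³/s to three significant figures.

Panel 1-2: Δb = 9.3 m, d̄ = (0.00+0.97)/2 = 0.485, v̄ = (0.00+1.01)/2 = 0.505 → q = 9.3×0.485×0.505 = 2.278 m³/s
Panel 2-3: Δb = 5.6 m, d̄ = (0.97+1.13)/2 = 1.05, v̄ = (1.01+1.18)/2 = 1.095 → q = 5.6×1.05×1.095 = 6.439 m³/s
Panel 3-4: Δb = 2.3 m, d̄ = (1.13+0.93)/2 = 1.03, v̄ = (1.18+1.16)/2 = 1.17 → q = 2.3×1.03×1.17 = 2.772 m³/s
Panel 4-5: Δb = 3.7 m, d̄ = (0.93+0.52)/2 = 0.725, v̄ = (1.16+0.61)/2 = 0.885 → q = 3.7×0.725×0.885 = 2.374 m³/s
Panel 5-6: Δb = 3.2 m, d̄ = (0.52+0.00)/2 = 0.26, v̄ = (0.61+0.00)/2 = 0.305 → q = 3.2×0.26×0.305 = 0.2538 m³/s
Q = Σ q = 14.12 m³/s

14.1 m³/s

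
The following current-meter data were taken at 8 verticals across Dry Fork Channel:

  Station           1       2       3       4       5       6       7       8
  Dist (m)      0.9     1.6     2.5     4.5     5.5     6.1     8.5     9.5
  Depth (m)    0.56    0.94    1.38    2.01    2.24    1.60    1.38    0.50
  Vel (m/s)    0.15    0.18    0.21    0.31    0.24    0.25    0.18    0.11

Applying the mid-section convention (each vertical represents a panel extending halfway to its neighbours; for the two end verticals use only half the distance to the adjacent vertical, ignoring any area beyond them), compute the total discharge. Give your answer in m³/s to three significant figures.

w_1 = (1.6 − 0.9)/2 = 0.35 m; q_1 = 0.15 × 0.56 × 0.35 = 0.02940 m³/s
w_2 = (2.5 − 0.9)/2 = 0.8 m; q_2 = 0.18 × 0.94 × 0.8 = 0.1354 m³/s
w_3 = (4.5 − 1.6)/2 = 1.45 m; q_3 = 0.21 × 1.38 × 1.45 = 0.4202 m³/s
w_4 = (5.5 − 2.5)/2 = 1.5 m; q_4 = 0.31 × 2.01 × 1.5 = 0.9347 m³/s
w_5 = (6.1 − 4.5)/2 = 0.8 m; q_5 = 0.24 × 2.24 × 0.8 = 0.4301 m³/s
w_6 = (8.5 − 5.5)/2 = 1.5 m; q_6 = 0.25 × 1.60 × 1.5 = 0.6000 m³/s
w_7 = (9.5 − 6.1)/2 = 1.7 m; q_7 = 0.18 × 1.38 × 1.7 = 0.4223 m³/s
w_8 = (9.5 − 8.5)/2 = 0.5 m; q_8 = 0.11 × 0.50 × 0.5 = 0.02750 m³/s
Q = Σ qᵢ = 2.999 m³/s

3.00 m³/s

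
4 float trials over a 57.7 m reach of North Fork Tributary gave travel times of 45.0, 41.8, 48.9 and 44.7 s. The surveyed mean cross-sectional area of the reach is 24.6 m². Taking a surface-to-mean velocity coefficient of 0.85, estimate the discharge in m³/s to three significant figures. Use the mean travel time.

t̄ = (45.0 + 41.8 + 48.9 + 44.7) / 4 = 45.1 s
v_surface = L / t̄ = 57.7 / 45.1 = 1.279 m/s
v_mean = 0.85 × 1.279 = 1.087 m/s
Q = A × v_mean = 24.6 × 1.087 = 26.75 m³/s

26.8 m³/s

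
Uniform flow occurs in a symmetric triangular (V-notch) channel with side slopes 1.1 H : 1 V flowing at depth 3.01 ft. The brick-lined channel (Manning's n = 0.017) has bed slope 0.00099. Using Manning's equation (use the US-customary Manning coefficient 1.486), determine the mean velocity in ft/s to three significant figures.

2.95 ft/s

A = z·y² = 1.1×3.01² = 9.966 ft²
P = 2y√(1+z²) = 2×3.01×√(1+1.1²) = 8.949 ft
R = A/P = 9.966/8.949 = 1.114 ft
Q = (1.486/n)·A·R^(2/3)·S^(1/2) = (1.486/0.017) × 9.966 × 1.114^(2/3) × 0.00099^(1/2) = 29.45 ft³/s
V = Q/A = 29.45/9.966 = 2.955 ft/s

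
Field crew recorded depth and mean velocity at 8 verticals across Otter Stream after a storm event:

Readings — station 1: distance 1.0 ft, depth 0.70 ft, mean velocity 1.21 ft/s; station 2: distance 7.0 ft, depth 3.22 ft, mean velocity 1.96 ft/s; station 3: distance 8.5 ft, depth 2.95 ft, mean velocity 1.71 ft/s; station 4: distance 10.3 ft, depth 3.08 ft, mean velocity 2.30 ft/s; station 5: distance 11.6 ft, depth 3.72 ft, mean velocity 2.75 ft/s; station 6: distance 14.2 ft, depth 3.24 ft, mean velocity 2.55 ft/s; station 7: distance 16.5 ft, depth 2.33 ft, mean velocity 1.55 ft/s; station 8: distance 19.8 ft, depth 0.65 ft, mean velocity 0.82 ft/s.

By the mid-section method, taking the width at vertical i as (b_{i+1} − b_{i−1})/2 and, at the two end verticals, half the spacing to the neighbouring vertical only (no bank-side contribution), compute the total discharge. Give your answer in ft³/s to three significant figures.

w_1 = (7.0 − 1.0)/2 = 3 ft; q_1 = 1.21 × 0.70 × 3 = 2.541 ft³/s
w_2 = (8.5 − 1.0)/2 = 3.75 ft; q_2 = 1.96 × 3.22 × 3.75 = 23.67 ft³/s
w_3 = (10.3 − 7.0)/2 = 1.65 ft; q_3 = 1.71 × 2.95 × 1.65 = 8.323 ft³/s
w_4 = (11.6 − 8.5)/2 = 1.55 ft; q_4 = 2.30 × 3.08 × 1.55 = 10.98 ft³/s
w_5 = (14.2 − 10.3)/2 = 1.95 ft; q_5 = 2.75 × 3.72 × 1.95 = 19.95 ft³/s
w_6 = (16.5 − 11.6)/2 = 2.45 ft; q_6 = 2.55 × 3.24 × 2.45 = 20.24 ft³/s
w_7 = (19.8 − 14.2)/2 = 2.8 ft; q_7 = 1.55 × 2.33 × 2.8 = 10.11 ft³/s
w_8 = (19.8 − 16.5)/2 = 1.65 ft; q_8 = 0.82 × 0.65 × 1.65 = 0.8795 ft³/s
Q = Σ qᵢ = 96.69 ft³/s

96.7 ft³/s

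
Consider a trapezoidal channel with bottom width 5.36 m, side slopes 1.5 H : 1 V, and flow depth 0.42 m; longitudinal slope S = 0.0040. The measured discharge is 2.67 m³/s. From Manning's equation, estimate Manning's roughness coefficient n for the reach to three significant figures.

0.0305

A = (b + z·y)·y = (5.36 + 1.5×0.42)×0.42 = 2.516 m²
P = b + 2y√(1+z²) = 5.36 + 2×0.42×√(1+1.5²) = 6.874 m
R = A/P = 2.516/6.874 = 0.3660 m
n = (1/Q)·A·R^(2/3)·S^(1/2) = (1/2.67) × 2.516 × 0.5116 × 0.06325 = 0.03049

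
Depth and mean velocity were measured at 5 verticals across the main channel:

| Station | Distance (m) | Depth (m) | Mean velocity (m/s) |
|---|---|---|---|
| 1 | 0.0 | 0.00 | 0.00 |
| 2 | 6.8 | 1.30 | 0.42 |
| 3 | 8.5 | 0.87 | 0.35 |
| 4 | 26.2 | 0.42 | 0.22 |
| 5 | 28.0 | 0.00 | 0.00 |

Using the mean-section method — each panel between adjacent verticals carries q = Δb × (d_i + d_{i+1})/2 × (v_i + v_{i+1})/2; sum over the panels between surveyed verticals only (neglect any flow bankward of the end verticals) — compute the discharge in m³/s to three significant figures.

Panel 1-2: Δb = 6.8 m, d̄ = (0.00+1.30)/2 = 0.65, v̄ = (0.00+0.42)/2 = 0.21 → q = 6.8×0.65×0.21 = 0.9282 m³/s
Panel 2-3: Δb = 1.7 m, d̄ = (1.30+0.87)/2 = 1.085, v̄ = (0.42+0.35)/2 = 0.385 → q = 1.7×1.085×0.385 = 0.7101 m³/s
Panel 3-4: Δb = 17.7 m, d̄ = (0.87+0.42)/2 = 0.645, v̄ = (0.35+0.22)/2 = 0.285 → q = 17.7×0.645×0.285 = 3.254 m³/s
Panel 4-5: Δb = 1.8 m, d̄ = (0.42+0.00)/2 = 0.21, v̄ = (0.22+0.00)/2 = 0.11 → q = 1.8×0.21×0.11 = 0.04158 m³/s
Q = Σ q = 4.934 m³/s

4.93 m³/s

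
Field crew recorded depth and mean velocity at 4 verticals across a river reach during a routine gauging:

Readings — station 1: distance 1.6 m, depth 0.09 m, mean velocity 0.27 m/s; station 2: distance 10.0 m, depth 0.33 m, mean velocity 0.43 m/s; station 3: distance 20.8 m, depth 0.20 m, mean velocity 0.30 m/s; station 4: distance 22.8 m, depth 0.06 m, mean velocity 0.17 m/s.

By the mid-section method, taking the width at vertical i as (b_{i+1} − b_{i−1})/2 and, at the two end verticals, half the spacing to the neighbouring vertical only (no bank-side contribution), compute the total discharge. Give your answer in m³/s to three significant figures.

1.86 m³/s

w_1 = (10.0 − 1.6)/2 = 4.2 m; q_1 = 0.27 × 0.09 × 4.2 = 0.1021 m³/s
w_2 = (20.8 − 1.6)/2 = 9.6 m; q_2 = 0.43 × 0.33 × 9.6 = 1.362 m³/s
w_3 = (22.8 − 10.0)/2 = 6.4 m; q_3 = 0.30 × 0.20 × 6.4 = 0.3840 m³/s
w_4 = (22.8 − 20.8)/2 = 1 m; q_4 = 0.17 × 0.06 × 1 = 0.01020 m³/s
Q = Σ qᵢ = 1.859 m³/s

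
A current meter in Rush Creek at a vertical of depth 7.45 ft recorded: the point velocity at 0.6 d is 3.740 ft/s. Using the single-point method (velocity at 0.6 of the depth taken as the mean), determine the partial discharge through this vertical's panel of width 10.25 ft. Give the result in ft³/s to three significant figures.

286 ft³/s

v̄ = v₀.₆ = 3.740 ft/s
q = v̄ × d × w = 3.740 × 7.45 × 10.25 = 285.6 ft³/s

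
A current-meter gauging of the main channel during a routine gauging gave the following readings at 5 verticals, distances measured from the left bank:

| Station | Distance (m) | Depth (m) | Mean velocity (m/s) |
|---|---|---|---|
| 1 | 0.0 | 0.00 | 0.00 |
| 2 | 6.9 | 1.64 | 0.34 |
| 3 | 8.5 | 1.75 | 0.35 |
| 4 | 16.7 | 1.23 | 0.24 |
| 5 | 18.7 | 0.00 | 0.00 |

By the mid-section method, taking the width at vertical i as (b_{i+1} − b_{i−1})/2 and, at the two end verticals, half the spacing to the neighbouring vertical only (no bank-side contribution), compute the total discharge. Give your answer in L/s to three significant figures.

w_2 = (8.5 − 0.0)/2 = 4.25 m; q_2 = 0.34 × 1.64 × 4.25 = 2.370 m³/s
w_3 = (16.7 − 6.9)/2 = 4.9 m; q_3 = 0.35 × 1.75 × 4.9 = 3.001 m³/s
w_4 = (18.7 − 8.5)/2 = 5.1 m; q_4 = 0.24 × 1.23 × 5.1 = 1.506 m³/s
Stations 1, 5 contribute zero (depth or velocity is 0).
Q = Σ qᵢ = 6.877 m³/s
= 6.877 × 1000 = 6877 L/s

6880 L/s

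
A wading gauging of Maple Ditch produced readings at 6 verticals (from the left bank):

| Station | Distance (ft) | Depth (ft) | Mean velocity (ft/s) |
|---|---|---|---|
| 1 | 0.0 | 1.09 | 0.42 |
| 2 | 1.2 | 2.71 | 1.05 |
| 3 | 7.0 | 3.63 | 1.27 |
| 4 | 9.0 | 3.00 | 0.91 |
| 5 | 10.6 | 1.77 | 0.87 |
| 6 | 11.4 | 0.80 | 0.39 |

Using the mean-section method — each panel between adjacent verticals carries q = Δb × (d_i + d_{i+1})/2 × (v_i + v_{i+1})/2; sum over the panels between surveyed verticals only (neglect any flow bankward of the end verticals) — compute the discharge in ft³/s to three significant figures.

Panel 1-2: Δb = 1.2 ft, d̄ = (1.09+2.71)/2 = 1.9, v̄ = (0.42+1.05)/2 = 0.735 → q = 1.2×1.9×0.735 = 1.676 ft³/s
Panel 2-3: Δb = 5.8 ft, d̄ = (2.71+3.63)/2 = 3.17, v̄ = (1.05+1.27)/2 = 1.16 → q = 5.8×3.17×1.16 = 21.33 ft³/s
Panel 3-4: Δb = 2 ft, d̄ = (3.63+3.00)/2 = 3.315, v̄ = (1.27+0.91)/2 = 1.09 → q = 2×3.315×1.09 = 7.227 ft³/s
Panel 4-5: Δb = 1.6 ft, d̄ = (3.00+1.77)/2 = 2.385, v̄ = (0.91+0.87)/2 = 0.89 → q = 1.6×2.385×0.89 = 3.396 ft³/s
Panel 5-6: Δb = 0.8 ft, d̄ = (1.77+0.80)/2 = 1.285, v̄ = (0.87+0.39)/2 = 0.63 → q = 0.8×1.285×0.63 = 0.6476 ft³/s
Q = Σ q = 34.27 ft³/s

34.3 ft³/s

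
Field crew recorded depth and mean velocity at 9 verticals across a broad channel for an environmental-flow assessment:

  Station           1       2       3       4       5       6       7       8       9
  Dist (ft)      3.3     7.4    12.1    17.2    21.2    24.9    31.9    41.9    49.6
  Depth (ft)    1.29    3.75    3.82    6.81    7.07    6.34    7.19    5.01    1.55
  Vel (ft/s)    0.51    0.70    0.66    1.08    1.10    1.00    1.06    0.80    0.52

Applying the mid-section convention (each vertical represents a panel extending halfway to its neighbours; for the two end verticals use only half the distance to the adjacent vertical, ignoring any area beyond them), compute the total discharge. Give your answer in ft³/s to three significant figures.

226 ft³/s

w_1 = (7.4 − 3.3)/2 = 2.05 ft; q_1 = 0.51 × 1.29 × 2.05 = 1.349 ft³/s
w_2 = (12.1 − 3.3)/2 = 4.4 ft; q_2 = 0.70 × 3.75 × 4.4 = 11.55 ft³/s
w_3 = (17.2 − 7.4)/2 = 4.9 ft; q_3 = 0.66 × 3.82 × 4.9 = 12.35 ft³/s
w_4 = (21.2 − 12.1)/2 = 4.55 ft; q_4 = 1.08 × 6.81 × 4.55 = 33.46 ft³/s
w_5 = (24.9 − 17.2)/2 = 3.85 ft; q_5 = 1.10 × 7.07 × 3.85 = 29.94 ft³/s
w_6 = (31.9 − 21.2)/2 = 5.35 ft; q_6 = 1.00 × 6.34 × 5.35 = 33.92 ft³/s
w_7 = (41.9 − 24.9)/2 = 8.5 ft; q_7 = 1.06 × 7.19 × 8.5 = 64.78 ft³/s
w_8 = (49.6 − 31.9)/2 = 8.85 ft; q_8 = 0.80 × 5.01 × 8.85 = 35.47 ft³/s
w_9 = (49.6 − 41.9)/2 = 3.85 ft; q_9 = 0.52 × 1.55 × 3.85 = 3.103 ft³/s
Q = Σ qᵢ = 225.9 ft³/s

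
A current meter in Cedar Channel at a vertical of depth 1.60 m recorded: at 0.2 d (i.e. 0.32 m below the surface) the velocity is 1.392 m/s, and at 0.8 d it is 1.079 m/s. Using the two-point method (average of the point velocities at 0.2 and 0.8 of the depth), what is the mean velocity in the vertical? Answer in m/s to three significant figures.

v̄ = (1.392 + 1.079) / 2 = 1.236 m/s

1.24 m/s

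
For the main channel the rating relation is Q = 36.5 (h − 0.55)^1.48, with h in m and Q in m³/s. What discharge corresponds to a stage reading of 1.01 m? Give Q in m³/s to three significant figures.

Q = 36.5 × (1.01 − 0.55)^1.48 = 36.5 × 0.46^1.48 = 11.57 m³/s

11.6 m³/s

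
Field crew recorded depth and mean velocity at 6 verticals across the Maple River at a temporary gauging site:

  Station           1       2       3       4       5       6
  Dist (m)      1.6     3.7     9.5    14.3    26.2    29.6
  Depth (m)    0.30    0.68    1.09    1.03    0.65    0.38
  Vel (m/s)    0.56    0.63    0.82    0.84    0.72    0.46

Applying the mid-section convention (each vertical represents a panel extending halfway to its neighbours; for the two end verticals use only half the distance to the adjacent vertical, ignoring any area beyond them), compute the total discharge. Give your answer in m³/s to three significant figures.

17.7 m³/s

w_1 = (3.7 − 1.6)/2 = 1.05 m; q_1 = 0.56 × 0.30 × 1.05 = 0.1764 m³/s
w_2 = (9.5 − 1.6)/2 = 3.95 m; q_2 = 0.63 × 0.68 × 3.95 = 1.692 m³/s
w_3 = (14.3 − 3.7)/2 = 5.3 m; q_3 = 0.82 × 1.09 × 5.3 = 4.737 m³/s
w_4 = (26.2 − 9.5)/2 = 8.35 m; q_4 = 0.84 × 1.03 × 8.35 = 7.224 m³/s
w_5 = (29.6 − 14.3)/2 = 7.65 m; q_5 = 0.72 × 0.65 × 7.65 = 3.580 m³/s
w_6 = (29.6 − 26.2)/2 = 1.7 m; q_6 = 0.46 × 0.38 × 1.7 = 0.2972 m³/s
Q = Σ qᵢ = 17.71 m³/s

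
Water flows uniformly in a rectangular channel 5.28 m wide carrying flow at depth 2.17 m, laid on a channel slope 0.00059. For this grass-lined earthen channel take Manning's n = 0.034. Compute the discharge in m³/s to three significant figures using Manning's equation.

A = b·y = 5.28 × 2.17 = 11.46 m²
P = b + 2y = 5.28 + 2×2.17 = 9.620 m
R = A/P = 11.46/9.620 = 1.191 m
Q = (1/n)·A·R^(2/3)·S^(1/2) = (1/0.034) × 11.46 × 1.191^(2/3) × 0.00059^(1/2) = 9.197 m³/s

9.20 m³/s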